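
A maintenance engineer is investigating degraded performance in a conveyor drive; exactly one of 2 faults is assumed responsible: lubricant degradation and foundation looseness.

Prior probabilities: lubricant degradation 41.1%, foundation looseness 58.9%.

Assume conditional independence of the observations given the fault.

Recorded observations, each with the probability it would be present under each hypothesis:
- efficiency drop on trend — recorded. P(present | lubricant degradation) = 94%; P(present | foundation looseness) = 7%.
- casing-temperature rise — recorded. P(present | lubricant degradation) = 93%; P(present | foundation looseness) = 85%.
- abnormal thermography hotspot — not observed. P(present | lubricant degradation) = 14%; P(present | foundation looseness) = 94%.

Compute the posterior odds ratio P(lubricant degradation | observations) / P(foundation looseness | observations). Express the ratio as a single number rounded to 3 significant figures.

The normalizing constant cancels in an odds ratio, so compute prior × likelihood for the two hypotheses only (using 1 − P(present | H) for each absent observation):
  lubricant degradation: 0.411 × 0.94 × 0.93 × (1 − 0.14) = 0.30899
  foundation looseness: 0.589 × 0.07 × 0.85 × (1 − 0.94) = 0.0021027
Posterior odds = 0.30899 / 0.0021027 ≈ 147.

147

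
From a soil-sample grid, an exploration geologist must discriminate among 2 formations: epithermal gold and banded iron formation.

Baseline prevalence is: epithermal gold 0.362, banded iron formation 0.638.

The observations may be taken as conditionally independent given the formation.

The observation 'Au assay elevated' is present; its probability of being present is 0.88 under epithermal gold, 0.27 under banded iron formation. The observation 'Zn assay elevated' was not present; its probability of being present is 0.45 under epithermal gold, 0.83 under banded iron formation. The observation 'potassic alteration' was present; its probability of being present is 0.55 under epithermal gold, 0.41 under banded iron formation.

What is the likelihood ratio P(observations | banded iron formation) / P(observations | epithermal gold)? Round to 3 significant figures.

0.0707

Take the product of per-observation likelihoods under each hypothesis (using 1 − P(present | H) for each absent observation), then divide.
  banded iron formation: 0.27 × (1 − 0.83) × 0.41 = 0.018819
  epithermal gold: 0.88 × (1 − 0.45) × 0.55 = 0.2662
Bayes factor = 0.018819 / 0.2662 ≈ 0.0707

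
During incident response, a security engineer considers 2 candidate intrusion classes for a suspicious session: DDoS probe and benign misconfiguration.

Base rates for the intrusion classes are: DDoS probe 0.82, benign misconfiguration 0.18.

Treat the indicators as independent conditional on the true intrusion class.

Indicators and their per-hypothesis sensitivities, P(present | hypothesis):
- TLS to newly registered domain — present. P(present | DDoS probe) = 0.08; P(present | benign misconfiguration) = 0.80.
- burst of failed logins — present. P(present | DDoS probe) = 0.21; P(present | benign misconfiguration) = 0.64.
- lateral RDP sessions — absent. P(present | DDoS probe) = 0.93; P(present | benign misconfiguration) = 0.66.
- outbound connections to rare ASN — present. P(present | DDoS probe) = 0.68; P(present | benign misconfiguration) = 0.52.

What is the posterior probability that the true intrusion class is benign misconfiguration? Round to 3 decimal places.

Multiply each prior by the joint likelihood of the indicator pattern (using 1 − P(present | H) for each absent indicator):
  DDoS probe: 0.82 × 0.08 × 0.21 × (1 − 0.93) × 0.68 = 0.00065574
  benign misconfiguration: 0.18 × 0.80 × 0.64 × (1 − 0.66) × 0.52 = 0.016294
Marginal likelihood of the evidence = 0.01695.
P(benign misconfiguration | evidence) = 0.016294 / 0.01695 ≈ 0.961.

0.961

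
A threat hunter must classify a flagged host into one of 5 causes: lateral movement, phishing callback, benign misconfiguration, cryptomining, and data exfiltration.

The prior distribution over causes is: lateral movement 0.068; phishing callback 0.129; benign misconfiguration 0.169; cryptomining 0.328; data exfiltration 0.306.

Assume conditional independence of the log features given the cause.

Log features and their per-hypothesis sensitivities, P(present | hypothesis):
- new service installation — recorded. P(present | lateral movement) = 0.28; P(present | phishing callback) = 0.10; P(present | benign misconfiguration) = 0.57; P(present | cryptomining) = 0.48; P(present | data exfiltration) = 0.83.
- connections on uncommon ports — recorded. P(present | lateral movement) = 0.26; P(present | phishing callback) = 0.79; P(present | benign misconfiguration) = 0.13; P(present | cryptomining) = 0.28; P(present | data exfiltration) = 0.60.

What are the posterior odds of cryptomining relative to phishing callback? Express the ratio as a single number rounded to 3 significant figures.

Posterior odds equal prior odds times the likelihood ratio; only the two competing hypotheses matter.
  cryptomining: 0.328 × 0.48 × 0.28 = 0.044083
  phishing callback: 0.129 × 0.10 × 0.79 = 0.010191
Posterior odds = 0.044083 / 0.010191 ≈ 4.33.

4.33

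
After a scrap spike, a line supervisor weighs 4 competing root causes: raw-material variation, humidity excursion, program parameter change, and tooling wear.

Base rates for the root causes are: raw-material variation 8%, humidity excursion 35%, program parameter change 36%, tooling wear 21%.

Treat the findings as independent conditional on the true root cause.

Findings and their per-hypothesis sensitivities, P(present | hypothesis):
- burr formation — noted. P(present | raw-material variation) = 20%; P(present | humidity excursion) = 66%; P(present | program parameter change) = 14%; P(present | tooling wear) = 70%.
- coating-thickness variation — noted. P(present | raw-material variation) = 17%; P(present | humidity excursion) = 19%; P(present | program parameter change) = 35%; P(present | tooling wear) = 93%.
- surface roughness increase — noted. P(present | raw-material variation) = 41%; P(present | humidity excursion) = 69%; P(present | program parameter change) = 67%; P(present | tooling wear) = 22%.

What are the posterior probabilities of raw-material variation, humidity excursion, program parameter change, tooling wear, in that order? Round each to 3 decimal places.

Multiply each prior by the joint likelihood of the evidence pattern:
  raw-material variation: 0.08 × 0.20 × 0.17 × 0.41 = 0.0011152
  humidity excursion: 0.35 × 0.66 × 0.19 × 0.69 = 0.030284
  program parameter change: 0.36 × 0.14 × 0.35 × 0.67 = 0.011819
  tooling wear: 0.21 × 0.70 × 0.93 × 0.22 = 0.030076
Normalizing constant Z = 0.0011152 + 0.030284 + 0.011819 + 0.030076 = 0.073294.
P(raw-material variation | evidence) = 0.0011152 / 0.073294 ≈ 0.015
P(humidity excursion | evidence) = 0.030284 / 0.073294 ≈ 0.413
P(program parameter change | evidence) = 0.011819 / 0.073294 ≈ 0.161
P(tooling wear | evidence) = 0.030076 / 0.073294 ≈ 0.410

0.015, 0.413, 0.161, 0.410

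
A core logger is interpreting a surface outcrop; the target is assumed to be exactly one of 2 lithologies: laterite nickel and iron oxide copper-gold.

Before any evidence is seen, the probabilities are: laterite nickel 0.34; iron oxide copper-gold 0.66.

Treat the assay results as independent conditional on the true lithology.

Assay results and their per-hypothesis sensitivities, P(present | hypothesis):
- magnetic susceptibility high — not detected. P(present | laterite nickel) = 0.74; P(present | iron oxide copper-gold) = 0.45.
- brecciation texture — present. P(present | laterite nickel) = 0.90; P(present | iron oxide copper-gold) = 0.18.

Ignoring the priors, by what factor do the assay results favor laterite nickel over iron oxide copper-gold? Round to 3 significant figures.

Take the product of per-assay result likelihoods under each hypothesis (using 1 − P(present | H) for each absent assay result), then divide.
  laterite nickel: (1 − 0.74) × 0.90 = 0.234
  iron oxide copper-gold: (1 − 0.45) × 0.18 = 0.099
Bayes factor = 0.234 / 0.099 ≈ 2.36

2.36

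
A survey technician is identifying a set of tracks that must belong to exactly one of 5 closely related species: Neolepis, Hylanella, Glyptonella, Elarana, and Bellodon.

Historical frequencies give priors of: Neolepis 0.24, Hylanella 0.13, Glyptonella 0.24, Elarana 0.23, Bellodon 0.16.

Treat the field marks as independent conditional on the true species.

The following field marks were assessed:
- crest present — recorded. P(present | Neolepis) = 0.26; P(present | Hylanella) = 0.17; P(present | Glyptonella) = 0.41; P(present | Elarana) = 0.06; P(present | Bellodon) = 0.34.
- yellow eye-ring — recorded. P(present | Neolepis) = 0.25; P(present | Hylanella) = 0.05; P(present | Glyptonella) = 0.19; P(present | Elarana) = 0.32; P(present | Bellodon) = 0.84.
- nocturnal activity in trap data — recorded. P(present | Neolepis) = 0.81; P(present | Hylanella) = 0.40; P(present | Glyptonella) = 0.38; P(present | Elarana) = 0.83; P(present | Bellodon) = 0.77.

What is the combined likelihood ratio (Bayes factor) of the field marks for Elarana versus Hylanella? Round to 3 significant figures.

Joint likelihood of the field mark pattern under each hypothesis:
  Elarana: 0.06 × 0.32 × 0.83 = 0.015936
  Hylanella: 0.17 × 0.05 × 0.40 = 0.0034
Bayes factor = 0.015936 / 0.0034 ≈ 4.69

4.69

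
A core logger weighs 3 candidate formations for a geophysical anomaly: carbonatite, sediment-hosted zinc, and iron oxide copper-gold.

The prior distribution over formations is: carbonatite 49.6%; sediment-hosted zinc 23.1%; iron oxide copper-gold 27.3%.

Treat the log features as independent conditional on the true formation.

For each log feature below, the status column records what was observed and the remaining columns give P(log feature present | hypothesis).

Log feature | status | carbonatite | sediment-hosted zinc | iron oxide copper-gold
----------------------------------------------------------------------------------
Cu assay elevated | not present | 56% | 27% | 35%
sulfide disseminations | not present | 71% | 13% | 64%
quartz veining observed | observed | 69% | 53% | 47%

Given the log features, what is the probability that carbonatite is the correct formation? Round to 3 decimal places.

For each hypothesis, the unnormalized posterior weight is prior × product of the log feature likelihoods (using 1 − P(present | H) for each absent log feature):
  carbonatite: 0.496 × (1 − 0.56) × (1 − 0.71) × 0.69 = 0.04367
  sediment-hosted zinc: 0.231 × (1 − 0.27) × (1 − 0.13) × 0.53 = 0.077755
  iron oxide copper-gold: 0.273 × (1 − 0.35) × (1 − 0.64) × 0.47 = 0.030025
Normalizing constant Z = 0.04367 + 0.077755 + 0.030025 = 0.15145.
P(carbonatite | evidence) = 0.04367 / 0.15145 ≈ 0.288.

0.288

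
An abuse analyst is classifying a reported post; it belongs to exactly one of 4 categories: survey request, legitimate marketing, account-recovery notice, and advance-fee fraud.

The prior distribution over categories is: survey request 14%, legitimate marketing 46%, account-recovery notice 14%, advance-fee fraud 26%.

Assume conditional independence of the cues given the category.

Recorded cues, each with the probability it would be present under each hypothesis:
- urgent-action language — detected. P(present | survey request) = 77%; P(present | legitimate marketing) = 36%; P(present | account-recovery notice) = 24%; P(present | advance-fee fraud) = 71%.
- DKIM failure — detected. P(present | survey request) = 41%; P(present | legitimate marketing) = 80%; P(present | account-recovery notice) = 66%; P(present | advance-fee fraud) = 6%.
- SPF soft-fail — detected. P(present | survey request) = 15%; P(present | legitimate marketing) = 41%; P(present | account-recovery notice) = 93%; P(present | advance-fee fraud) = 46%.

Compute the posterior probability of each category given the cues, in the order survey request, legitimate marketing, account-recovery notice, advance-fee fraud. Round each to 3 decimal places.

By Bayes' rule with conditional independence, the unnormalized weight for each hypothesis is prior × ∏ likelihoods:
  survey request: 0.14 × 0.77 × 0.41 × 0.15 = 0.0066297
  legitimate marketing: 0.46 × 0.36 × 0.80 × 0.41 = 0.054317
  account-recovery notice: 0.14 × 0.24 × 0.66 × 0.93 = 0.020624
  advance-fee fraud: 0.26 × 0.71 × 0.06 × 0.46 = 0.005095
The unnormalized weights sum to 0.086665.
P(survey request | evidence) = 0.0066297 / 0.086665 ≈ 0.076
P(legitimate marketing | evidence) = 0.054317 / 0.086665 ≈ 0.627
P(account-recovery notice | evidence) = 0.020624 / 0.086665 ≈ 0.238
P(advance-fee fraud | evidence) = 0.005095 / 0.086665 ≈ 0.059

0.076, 0.627, 0.238, 0.059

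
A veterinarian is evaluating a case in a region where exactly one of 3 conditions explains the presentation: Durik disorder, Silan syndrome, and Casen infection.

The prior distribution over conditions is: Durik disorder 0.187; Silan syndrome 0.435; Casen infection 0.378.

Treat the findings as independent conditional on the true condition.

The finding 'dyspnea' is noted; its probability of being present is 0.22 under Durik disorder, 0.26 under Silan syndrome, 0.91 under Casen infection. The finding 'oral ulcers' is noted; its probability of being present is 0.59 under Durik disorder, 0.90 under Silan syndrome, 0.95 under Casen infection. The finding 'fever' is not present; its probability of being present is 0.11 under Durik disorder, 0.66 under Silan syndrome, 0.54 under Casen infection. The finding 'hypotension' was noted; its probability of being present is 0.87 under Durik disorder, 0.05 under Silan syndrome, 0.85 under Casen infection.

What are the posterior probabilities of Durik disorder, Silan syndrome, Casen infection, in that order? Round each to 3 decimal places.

0.127, 0.012, 0.862

By Bayes' rule with conditional independence, the unnormalized weight for each hypothesis is prior × ∏ likelihoods (using 1 − P(present | H) for each absent finding):
  Durik disorder: 0.187 × 0.22 × 0.59 × (1 − 0.11) × 0.87 = 0.018794
  Silan syndrome: 0.435 × 0.26 × 0.90 × (1 − 0.66) × 0.05 = 0.0017304
  Casen infection: 0.378 × 0.91 × 0.95 × (1 − 0.54) × 0.85 = 0.12777
The unnormalized weights sum to 0.1483.
P(Durik disorder | evidence) = 0.018794 / 0.1483 ≈ 0.127
P(Silan syndrome | evidence) = 0.0017304 / 0.1483 ≈ 0.012
P(Casen infection | evidence) = 0.12777 / 0.1483 ≈ 0.862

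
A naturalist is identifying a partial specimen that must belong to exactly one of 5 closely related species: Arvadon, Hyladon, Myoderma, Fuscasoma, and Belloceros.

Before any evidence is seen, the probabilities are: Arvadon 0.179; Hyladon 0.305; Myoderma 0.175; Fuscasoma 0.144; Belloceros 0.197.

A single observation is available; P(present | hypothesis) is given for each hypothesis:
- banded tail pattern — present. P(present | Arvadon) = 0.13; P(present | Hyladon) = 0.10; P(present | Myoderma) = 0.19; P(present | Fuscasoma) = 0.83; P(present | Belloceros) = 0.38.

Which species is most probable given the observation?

Multiply each prior by the likelihood of the observation:
  Arvadon: 0.179 × 0.13 = 0.02327
  Hyladon: 0.305 × 0.10 = 0.0305
  Myoderma: 0.175 × 0.19 = 0.03325
  Fuscasoma: 0.144 × 0.83 = 0.11952
  Belloceros: 0.197 × 0.38 = 0.07486
Marginal likelihood of the evidence = 0.2814.
P(Arvadon | evidence) ≈ 0.02327 / 0.2814 ≈ 0.083
P(Hyladon | evidence) ≈ 0.0305 / 0.2814 ≈ 0.108
P(Myoderma | evidence) ≈ 0.03325 / 0.2814 ≈ 0.118
P(Fuscasoma | evidence) ≈ 0.11952 / 0.2814 ≈ 0.425
P(Belloceros | evidence) ≈ 0.07486 / 0.2814 ≈ 0.266
The largest is 0.425, so Fuscasoma is most probable.

Fuscasoma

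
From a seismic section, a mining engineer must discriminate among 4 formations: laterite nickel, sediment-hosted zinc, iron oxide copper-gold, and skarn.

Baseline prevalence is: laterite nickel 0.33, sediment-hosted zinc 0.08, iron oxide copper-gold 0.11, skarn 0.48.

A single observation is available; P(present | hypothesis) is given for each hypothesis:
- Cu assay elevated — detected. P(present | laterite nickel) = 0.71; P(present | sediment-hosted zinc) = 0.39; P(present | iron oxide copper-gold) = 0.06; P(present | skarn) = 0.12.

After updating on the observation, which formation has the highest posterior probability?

laterite nickel

By Bayes' rule, the unnormalized weight for each hypothesis is prior × likelihood:
  laterite nickel: 0.33 × 0.71 = 0.2343
  sediment-hosted zinc: 0.08 × 0.39 = 0.0312
  iron oxide copper-gold: 0.11 × 0.06 = 0.0066
  skarn: 0.48 × 0.12 = 0.0576
The unnormalized weights sum to 0.3297.
P(laterite nickel | evidence) ≈ 0.2343 / 0.3297 ≈ 0.711
P(sediment-hosted zinc | evidence) ≈ 0.0312 / 0.3297 ≈ 0.095
P(iron oxide copper-gold | evidence) ≈ 0.0066 / 0.3297 ≈ 0.020
P(skarn | evidence) ≈ 0.0576 / 0.3297 ≈ 0.175
The largest is 0.711, so laterite nickel is most probable.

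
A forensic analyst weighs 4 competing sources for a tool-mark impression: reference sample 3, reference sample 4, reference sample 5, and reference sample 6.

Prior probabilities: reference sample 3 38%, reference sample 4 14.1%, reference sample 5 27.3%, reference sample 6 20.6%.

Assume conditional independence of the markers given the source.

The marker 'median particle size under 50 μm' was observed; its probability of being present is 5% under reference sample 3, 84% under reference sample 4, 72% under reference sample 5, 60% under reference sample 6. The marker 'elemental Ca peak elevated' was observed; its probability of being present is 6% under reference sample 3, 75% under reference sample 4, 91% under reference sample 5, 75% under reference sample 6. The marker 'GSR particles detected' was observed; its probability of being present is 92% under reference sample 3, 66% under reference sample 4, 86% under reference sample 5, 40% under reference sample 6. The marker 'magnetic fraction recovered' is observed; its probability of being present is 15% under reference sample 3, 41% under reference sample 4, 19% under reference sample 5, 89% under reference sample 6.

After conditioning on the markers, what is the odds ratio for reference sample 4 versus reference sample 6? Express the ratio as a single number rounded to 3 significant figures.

0.728

Posterior odds equal prior odds times the likelihood ratio; only the two competing hypotheses matter.
  reference sample 4: 0.141 × 0.84 × 0.75 × 0.66 × 0.41 = 0.024037
  reference sample 6: 0.206 × 0.60 × 0.75 × 0.40 × 0.89 = 0.033001
Odds(reference sample 4 : reference sample 6) = 0.024037 / 0.033001 ≈ 0.728.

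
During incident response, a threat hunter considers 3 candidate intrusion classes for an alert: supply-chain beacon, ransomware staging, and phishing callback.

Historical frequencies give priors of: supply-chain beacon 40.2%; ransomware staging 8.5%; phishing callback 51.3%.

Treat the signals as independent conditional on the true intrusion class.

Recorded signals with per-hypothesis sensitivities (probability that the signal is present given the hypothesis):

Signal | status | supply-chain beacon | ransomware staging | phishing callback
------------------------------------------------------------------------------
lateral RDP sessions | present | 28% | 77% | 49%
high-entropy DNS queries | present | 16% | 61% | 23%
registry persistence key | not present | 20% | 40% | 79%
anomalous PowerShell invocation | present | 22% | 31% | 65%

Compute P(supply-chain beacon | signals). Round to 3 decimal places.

0.171

For each hypothesis, the unnormalized posterior weight is prior × product of the signal likelihoods (using 1 − P(present | H) for each absent signal):
  supply-chain beacon: 0.402 × 0.28 × 0.16 × (1 − 0.20) × 0.22 = 0.0031697
  ransomware staging: 0.085 × 0.77 × 0.61 × (1 − 0.40) × 0.31 = 0.007426
  phishing callback: 0.513 × 0.49 × 0.23 × (1 − 0.79) × 0.65 = 0.0078918
Marginal likelihood of the evidence = 0.018487.
P(supply-chain beacon | evidence) = 0.0031697 / 0.018487 ≈ 0.171.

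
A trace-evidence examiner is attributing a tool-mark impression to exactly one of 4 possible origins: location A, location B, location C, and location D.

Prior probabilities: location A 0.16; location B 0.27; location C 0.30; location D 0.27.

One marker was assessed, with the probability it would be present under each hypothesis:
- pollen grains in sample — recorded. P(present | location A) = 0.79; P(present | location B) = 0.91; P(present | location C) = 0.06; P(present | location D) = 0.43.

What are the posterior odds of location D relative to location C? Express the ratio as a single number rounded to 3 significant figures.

Unnormalized posterior weight (prior times the marker likelihood) for each of the two hypotheses:
  location D: 0.27 × 0.43 = 0.1161
  location C: 0.30 × 0.06 = 0.018
Posterior odds = 0.1161 / 0.018 ≈ 6.45.

6.45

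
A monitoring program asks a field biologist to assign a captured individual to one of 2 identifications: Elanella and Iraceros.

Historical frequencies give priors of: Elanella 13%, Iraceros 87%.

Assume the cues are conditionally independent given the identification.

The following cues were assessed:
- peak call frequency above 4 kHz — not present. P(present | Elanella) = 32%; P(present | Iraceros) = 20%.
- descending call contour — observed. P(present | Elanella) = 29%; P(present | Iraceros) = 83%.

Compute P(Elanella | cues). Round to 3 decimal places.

Multiply each prior by the joint likelihood of the cue pattern (using 1 − P(present | H) for each absent cue):
  Elanella: 0.13 × (1 − 0.32) × 0.29 = 0.025636
  Iraceros: 0.87 × (1 − 0.20) × 0.83 = 0.57768
Marginal likelihood of the evidence = 0.60332.
P(Elanella | evidence) = 0.025636 / 0.60332 ≈ 0.042.

0.042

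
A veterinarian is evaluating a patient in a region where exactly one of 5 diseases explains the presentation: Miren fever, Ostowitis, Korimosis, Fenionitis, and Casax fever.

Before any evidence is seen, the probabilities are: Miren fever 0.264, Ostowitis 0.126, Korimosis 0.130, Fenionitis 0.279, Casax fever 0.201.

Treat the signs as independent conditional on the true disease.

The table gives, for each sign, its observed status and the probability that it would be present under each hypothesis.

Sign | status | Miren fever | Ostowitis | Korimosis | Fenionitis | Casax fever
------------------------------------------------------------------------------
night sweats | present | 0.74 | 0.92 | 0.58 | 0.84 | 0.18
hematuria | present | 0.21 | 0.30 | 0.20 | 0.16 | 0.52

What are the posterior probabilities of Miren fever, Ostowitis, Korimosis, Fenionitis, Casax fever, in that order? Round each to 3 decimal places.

0.279, 0.236, 0.102, 0.255, 0.128

By Bayes' rule with conditional independence, the unnormalized weight for each hypothesis is prior × ∏ likelihoods:
  Miren fever: 0.264 × 0.74 × 0.21 = 0.041026
  Ostowitis: 0.126 × 0.92 × 0.30 = 0.034776
  Korimosis: 0.130 × 0.58 × 0.20 = 0.01508
  Fenionitis: 0.279 × 0.84 × 0.16 = 0.037498
  Casax fever: 0.201 × 0.18 × 0.52 = 0.018814
Normalizing constant Z = 0.041026 + 0.034776 + 0.01508 + 0.037498 + 0.018814 = 0.14719.
P(Miren fever | evidence) = 0.041026 / 0.14719 ≈ 0.279
P(Ostowitis | evidence) = 0.034776 / 0.14719 ≈ 0.236
P(Korimosis | evidence) = 0.01508 / 0.14719 ≈ 0.102
P(Fenionitis | evidence) = 0.037498 / 0.14719 ≈ 0.255
P(Casax fever | evidence) = 0.018814 / 0.14719 ≈ 0.128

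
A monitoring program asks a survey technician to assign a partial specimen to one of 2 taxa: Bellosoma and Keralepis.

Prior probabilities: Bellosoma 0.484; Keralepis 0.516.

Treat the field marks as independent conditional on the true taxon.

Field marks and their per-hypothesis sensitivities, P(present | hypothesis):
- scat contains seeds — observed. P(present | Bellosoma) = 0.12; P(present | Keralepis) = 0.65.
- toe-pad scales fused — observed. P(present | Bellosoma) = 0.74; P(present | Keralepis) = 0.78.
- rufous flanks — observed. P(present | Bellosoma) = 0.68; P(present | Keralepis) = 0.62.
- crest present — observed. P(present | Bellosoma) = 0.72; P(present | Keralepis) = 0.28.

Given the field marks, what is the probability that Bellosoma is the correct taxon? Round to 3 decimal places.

By Bayes' rule with conditional independence, the unnormalized weight for each hypothesis is prior × ∏ likelihoods:
  Bellosoma: 0.484 × 0.12 × 0.74 × 0.68 × 0.72 = 0.021043
  Keralepis: 0.516 × 0.65 × 0.78 × 0.62 × 0.28 = 0.045416
The unnormalized weights sum to 0.066458.
P(Bellosoma | evidence) = 0.021043 / 0.066458 ≈ 0.317.

0.317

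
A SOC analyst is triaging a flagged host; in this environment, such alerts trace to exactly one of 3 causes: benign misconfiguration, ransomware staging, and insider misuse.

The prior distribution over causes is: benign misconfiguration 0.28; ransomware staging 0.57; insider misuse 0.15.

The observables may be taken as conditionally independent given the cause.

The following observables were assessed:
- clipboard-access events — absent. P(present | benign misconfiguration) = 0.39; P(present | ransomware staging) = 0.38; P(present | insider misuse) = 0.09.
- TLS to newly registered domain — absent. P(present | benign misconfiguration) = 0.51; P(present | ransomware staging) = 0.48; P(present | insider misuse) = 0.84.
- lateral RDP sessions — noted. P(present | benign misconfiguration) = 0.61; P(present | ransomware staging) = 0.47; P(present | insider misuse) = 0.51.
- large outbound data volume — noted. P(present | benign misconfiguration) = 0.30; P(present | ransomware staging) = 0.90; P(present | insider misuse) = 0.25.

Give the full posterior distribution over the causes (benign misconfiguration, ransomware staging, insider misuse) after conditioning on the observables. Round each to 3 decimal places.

Multiply each prior by the joint likelihood of the observable pattern (using 1 − P(present | H) for each absent observable):
  benign misconfiguration: 0.28 × (1 − 0.39) × (1 − 0.51) × 0.61 × 0.30 = 0.015316
  ransomware staging: 0.57 × (1 − 0.38) × (1 − 0.48) × 0.47 × 0.90 = 0.077734
  insider misuse: 0.15 × (1 − 0.09) × (1 − 0.84) × 0.51 × 0.25 = 0.0027846
The unnormalized weights sum to 0.095834.
P(benign misconfiguration | evidence) = 0.015316 / 0.095834 ≈ 0.160
P(ransomware staging | evidence) = 0.077734 / 0.095834 ≈ 0.811
P(insider misuse | evidence) = 0.0027846 / 0.095834 ≈ 0.029

0.160, 0.811, 0.029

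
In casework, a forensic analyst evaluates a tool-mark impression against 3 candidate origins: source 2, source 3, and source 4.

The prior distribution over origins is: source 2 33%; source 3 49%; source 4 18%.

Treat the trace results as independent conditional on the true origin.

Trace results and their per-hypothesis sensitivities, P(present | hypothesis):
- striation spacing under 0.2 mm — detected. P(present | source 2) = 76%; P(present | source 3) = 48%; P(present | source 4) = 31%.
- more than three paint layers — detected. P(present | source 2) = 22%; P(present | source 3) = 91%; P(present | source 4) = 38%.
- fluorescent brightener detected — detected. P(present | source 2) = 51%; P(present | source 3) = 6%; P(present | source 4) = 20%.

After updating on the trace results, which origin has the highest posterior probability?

source 2

By Bayes' rule with conditional independence, the unnormalized weight for each hypothesis is prior × ∏ likelihoods:
  source 2: 0.33 × 0.76 × 0.22 × 0.51 = 0.02814
  source 3: 0.49 × 0.48 × 0.91 × 0.06 = 0.012842
  source 4: 0.18 × 0.31 × 0.38 × 0.20 = 0.0042408
Normalizing constant Z = 0.02814 + 0.012842 + 0.0042408 = 0.045222.
P(source 2 | evidence) ≈ 0.02814 / 0.045222 ≈ 0.622
P(source 3 | evidence) ≈ 0.012842 / 0.045222 ≈ 0.284
P(source 4 | evidence) ≈ 0.0042408 / 0.045222 ≈ 0.094
The largest is 0.622, so source 2 is most probable.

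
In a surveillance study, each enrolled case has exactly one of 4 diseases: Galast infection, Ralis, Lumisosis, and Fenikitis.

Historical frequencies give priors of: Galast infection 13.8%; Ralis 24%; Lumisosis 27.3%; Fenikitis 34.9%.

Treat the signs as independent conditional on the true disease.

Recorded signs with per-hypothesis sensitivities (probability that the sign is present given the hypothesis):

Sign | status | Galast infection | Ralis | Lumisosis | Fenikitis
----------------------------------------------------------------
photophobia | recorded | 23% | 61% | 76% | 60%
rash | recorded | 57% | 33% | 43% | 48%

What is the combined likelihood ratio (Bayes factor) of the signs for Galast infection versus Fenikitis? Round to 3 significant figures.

0.455

Take the product of per-sign likelihoods under each hypothesis, then divide.
  Galast infection: 0.23 × 0.57 = 0.1311
  Fenikitis: 0.60 × 0.48 = 0.288
Bayes factor = 0.1311 / 0.288 ≈ 0.455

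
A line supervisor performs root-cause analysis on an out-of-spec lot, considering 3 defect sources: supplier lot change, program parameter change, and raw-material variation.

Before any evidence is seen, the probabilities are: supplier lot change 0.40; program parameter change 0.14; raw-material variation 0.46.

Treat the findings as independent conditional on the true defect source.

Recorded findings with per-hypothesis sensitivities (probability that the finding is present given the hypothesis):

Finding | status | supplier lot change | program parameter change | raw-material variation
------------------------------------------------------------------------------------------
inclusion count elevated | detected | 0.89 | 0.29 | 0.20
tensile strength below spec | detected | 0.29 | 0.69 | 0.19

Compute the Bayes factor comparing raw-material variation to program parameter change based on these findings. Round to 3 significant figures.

0.190

Take the product of per-finding likelihoods under each hypothesis, then divide.
  raw-material variation: 0.20 × 0.19 = 0.038
  program parameter change: 0.29 × 0.69 = 0.2001
Bayes factor = 0.038 / 0.2001 ≈ 0.190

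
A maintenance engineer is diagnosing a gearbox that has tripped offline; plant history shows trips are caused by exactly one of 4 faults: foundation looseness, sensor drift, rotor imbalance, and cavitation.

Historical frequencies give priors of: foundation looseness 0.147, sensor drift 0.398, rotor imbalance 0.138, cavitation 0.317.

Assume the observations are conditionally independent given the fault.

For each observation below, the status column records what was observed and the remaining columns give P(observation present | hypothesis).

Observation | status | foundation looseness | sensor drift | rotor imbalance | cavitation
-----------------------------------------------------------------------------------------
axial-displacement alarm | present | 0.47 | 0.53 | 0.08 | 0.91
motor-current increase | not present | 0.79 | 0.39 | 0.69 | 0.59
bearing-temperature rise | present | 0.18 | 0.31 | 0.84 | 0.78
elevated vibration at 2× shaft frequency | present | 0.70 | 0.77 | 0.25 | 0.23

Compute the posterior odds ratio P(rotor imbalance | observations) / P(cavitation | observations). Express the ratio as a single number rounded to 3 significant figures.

0.0339

The normalizing constant cancels in an odds ratio, so compute prior × likelihood for the two hypotheses only (using 1 − P(present | H) for each absent observation):
  rotor imbalance: 0.138 × 0.08 × (1 − 0.69) × 0.84 × 0.25 = 0.0007187
  cavitation: 0.317 × 0.91 × (1 − 0.59) × 0.78 × 0.23 = 0.021218
Odds(rotor imbalance : cavitation) = 0.0007187 / 0.021218 ≈ 0.0339.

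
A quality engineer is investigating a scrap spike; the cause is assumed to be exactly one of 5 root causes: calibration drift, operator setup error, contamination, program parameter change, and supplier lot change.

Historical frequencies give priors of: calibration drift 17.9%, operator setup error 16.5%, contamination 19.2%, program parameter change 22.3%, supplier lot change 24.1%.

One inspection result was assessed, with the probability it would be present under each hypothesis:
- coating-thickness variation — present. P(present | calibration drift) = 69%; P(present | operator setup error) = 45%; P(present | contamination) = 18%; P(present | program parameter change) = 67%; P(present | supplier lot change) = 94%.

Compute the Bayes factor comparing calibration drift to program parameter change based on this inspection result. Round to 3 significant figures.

The Bayes factor is the ratio of the two likelihoods.
  calibration drift: 0.69
  program parameter change: 0.67
Bayes factor = 0.69 / 0.67 ≈ 1.03

1.03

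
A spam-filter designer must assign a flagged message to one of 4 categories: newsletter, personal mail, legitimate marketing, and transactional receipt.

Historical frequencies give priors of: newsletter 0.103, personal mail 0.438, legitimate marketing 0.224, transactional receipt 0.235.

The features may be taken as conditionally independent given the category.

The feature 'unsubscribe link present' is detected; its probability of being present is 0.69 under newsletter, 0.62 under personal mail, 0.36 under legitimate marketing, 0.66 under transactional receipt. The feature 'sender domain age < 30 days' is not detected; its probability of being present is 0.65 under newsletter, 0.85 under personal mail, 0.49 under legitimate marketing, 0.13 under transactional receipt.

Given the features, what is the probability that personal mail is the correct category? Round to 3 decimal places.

0.169

Multiply each prior by the joint likelihood of the feature pattern (using 1 − P(present | H) for each absent feature):
  newsletter: 0.103 × 0.69 × (1 − 0.65) = 0.024874
  personal mail: 0.438 × 0.62 × (1 − 0.85) = 0.040734
  legitimate marketing: 0.224 × 0.36 × (1 − 0.49) = 0.041126
  transactional receipt: 0.235 × 0.66 × (1 − 0.13) = 0.13494
Marginal likelihood of the evidence = 0.24167.
P(personal mail | evidence) = 0.040734 / 0.24167 ≈ 0.169.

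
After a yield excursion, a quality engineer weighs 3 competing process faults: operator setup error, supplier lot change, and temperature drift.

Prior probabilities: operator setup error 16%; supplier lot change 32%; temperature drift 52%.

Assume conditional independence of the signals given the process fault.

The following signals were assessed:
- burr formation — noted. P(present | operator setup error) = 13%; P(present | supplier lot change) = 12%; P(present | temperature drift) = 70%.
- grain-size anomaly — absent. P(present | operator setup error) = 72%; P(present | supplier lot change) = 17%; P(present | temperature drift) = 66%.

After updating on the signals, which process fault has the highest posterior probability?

temperature drift

By Bayes' rule with conditional independence, the unnormalized weight for each hypothesis is prior × ∏ likelihoods (using 1 − P(present | H) for each absent signal):
  operator setup error: 0.16 × 0.13 × (1 − 0.72) = 0.005824
  supplier lot change: 0.32 × 0.12 × (1 − 0.17) = 0.031872
  temperature drift: 0.52 × 0.70 × (1 − 0.66) = 0.12376
Marginal likelihood of the evidence = 0.16146.
P(operator setup error | evidence) ≈ 0.005824 / 0.16146 ≈ 0.036
P(supplier lot change | evidence) ≈ 0.031872 / 0.16146 ≈ 0.197
P(temperature drift | evidence) ≈ 0.12376 / 0.16146 ≈ 0.767
The largest is 0.767, so temperature drift is most probable.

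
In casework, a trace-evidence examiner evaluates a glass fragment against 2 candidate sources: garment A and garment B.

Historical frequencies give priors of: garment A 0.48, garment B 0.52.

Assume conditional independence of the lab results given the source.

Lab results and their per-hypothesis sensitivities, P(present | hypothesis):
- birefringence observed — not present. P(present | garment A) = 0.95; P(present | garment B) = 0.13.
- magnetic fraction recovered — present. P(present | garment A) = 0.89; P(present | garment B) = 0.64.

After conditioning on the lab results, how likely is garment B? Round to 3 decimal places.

For each hypothesis, the unnormalized posterior weight is prior × product of the lab result likelihoods (using 1 − P(present | H) for each absent lab result):
  garment A: 0.48 × (1 − 0.95) × 0.89 = 0.02136
  garment B: 0.52 × (1 − 0.13) × 0.64 = 0.28954
Marginal likelihood of the evidence = 0.3109.
P(garment B | evidence) = 0.28954 / 0.3109 ≈ 0.931.

0.931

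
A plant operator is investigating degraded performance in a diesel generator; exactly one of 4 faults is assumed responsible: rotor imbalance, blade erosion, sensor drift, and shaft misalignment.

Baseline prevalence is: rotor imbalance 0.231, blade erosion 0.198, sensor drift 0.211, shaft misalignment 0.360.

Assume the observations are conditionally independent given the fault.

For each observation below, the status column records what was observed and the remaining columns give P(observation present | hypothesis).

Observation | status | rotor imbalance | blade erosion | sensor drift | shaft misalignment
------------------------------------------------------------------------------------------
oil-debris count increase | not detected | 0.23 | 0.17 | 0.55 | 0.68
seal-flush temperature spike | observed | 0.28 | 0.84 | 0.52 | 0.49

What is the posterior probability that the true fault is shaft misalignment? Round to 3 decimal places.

For each hypothesis, the unnormalized posterior weight is prior × product of the observation likelihoods (using 1 − P(present | H) for each absent observation):
  rotor imbalance: 0.231 × (1 − 0.23) × 0.28 = 0.049804
  blade erosion: 0.198 × (1 − 0.17) × 0.84 = 0.13805
  sensor drift: 0.211 × (1 − 0.55) × 0.52 = 0.049374
  shaft misalignment: 0.360 × (1 − 0.68) × 0.49 = 0.056448
The unnormalized weights sum to 0.29367.
P(shaft misalignment | evidence) = 0.056448 / 0.29367 ≈ 0.192.

0.192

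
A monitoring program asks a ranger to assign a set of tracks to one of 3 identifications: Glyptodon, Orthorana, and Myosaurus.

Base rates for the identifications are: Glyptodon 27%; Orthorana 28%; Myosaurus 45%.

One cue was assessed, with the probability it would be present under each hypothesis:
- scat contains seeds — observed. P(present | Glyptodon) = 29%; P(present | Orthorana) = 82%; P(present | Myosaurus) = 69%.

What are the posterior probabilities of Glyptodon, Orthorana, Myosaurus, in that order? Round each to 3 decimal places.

Multiply each prior by the likelihood of the cue:
  Glyptodon: 0.27 × 0.29 = 0.0783
  Orthorana: 0.28 × 0.82 = 0.2296
  Myosaurus: 0.45 × 0.69 = 0.3105
Normalizing constant Z = 0.0783 + 0.2296 + 0.3105 = 0.6184.
P(Glyptodon | evidence) = 0.0783 / 0.6184 ≈ 0.127
P(Orthorana | evidence) = 0.2296 / 0.6184 ≈ 0.371
P(Myosaurus | evidence) = 0.3105 / 0.6184 ≈ 0.502

0.127, 0.371, 0.502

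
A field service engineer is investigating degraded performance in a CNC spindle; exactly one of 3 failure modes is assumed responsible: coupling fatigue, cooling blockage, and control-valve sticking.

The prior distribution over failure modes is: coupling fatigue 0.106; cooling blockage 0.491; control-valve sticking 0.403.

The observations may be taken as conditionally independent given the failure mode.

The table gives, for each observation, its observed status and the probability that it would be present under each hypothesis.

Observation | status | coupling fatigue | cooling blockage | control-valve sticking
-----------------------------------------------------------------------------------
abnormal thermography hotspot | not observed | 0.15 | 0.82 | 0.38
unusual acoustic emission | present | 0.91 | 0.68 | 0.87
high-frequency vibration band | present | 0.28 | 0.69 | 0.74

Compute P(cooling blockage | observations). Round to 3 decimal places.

For each hypothesis, the unnormalized posterior weight is prior × product of the observation likelihoods (using 1 − P(present | H) for each absent observation):
  coupling fatigue: 0.106 × (1 − 0.15) × 0.91 × 0.28 = 0.022957
  cooling blockage: 0.491 × (1 − 0.82) × 0.68 × 0.69 = 0.041468
  control-valve sticking: 0.403 × (1 − 0.38) × 0.87 × 0.74 = 0.16086
Normalizing constant Z = 0.022957 + 0.041468 + 0.16086 = 0.22529.
P(cooling blockage | evidence) = 0.041468 / 0.22529 ≈ 0.184.

0.184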